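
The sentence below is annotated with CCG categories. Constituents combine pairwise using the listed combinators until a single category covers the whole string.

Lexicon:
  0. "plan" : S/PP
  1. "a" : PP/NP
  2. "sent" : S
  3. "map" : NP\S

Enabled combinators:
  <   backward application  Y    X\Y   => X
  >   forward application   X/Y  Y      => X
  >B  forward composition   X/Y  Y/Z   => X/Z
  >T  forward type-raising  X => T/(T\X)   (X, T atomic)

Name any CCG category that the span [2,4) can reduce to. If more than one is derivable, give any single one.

NP

[0,4] S   >
  [0,2] S/NP   >B
    [0,1] "plan" : S/PP
    [1,2] "a" : PP/NP
  [2,4] NP   >
    [2,3] NP/(NP\S)   >T
      [2,3] "sent" : S
    [3,4] "map" : NP\S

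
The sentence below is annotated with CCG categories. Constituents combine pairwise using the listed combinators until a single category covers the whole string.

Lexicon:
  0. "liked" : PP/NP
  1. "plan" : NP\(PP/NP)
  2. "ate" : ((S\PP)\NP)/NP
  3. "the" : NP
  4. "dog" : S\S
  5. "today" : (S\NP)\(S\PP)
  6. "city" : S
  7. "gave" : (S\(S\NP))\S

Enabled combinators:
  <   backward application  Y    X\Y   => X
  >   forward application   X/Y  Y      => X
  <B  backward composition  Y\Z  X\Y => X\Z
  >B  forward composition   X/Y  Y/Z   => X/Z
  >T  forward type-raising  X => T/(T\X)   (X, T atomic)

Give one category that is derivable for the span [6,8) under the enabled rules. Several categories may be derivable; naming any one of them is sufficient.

[0,8] S   <
  [0,6] S\NP   <
    [0,5] S\PP   <B
      [0,4] S\PP   <
        [0,2] NP   <
          [0,1] "liked" : PP/NP
          [1,2] "plan" : NP\(PP/NP)
        [2,4] (S\PP)\NP   >
          [2,3] "ate" : ((S\PP)\NP)/NP
          [3,4] "the" : NP
      [4,5] "dog" : S\S
    [5,6] "today" : (S\NP)\(S\PP)
  [6,8] S\(S\NP)   <
    [6,7] "city" : S
    [7,8] "gave" : (S\(S\NP))\S

S\(S\NP)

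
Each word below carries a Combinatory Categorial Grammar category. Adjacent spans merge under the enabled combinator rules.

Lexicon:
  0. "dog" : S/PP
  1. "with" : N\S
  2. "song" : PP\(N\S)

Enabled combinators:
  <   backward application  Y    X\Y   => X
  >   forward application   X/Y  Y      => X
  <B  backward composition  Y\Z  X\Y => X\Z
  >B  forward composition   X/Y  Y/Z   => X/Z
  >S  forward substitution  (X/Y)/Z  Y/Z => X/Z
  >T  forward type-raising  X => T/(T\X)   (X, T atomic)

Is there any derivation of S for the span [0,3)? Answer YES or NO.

YES

[0,3] S   >
  [0,1] "dog" : S/PP
  [1,3] PP   <
    [1,2] "with" : N\S
    [2,3] "song" : PP\(N\S)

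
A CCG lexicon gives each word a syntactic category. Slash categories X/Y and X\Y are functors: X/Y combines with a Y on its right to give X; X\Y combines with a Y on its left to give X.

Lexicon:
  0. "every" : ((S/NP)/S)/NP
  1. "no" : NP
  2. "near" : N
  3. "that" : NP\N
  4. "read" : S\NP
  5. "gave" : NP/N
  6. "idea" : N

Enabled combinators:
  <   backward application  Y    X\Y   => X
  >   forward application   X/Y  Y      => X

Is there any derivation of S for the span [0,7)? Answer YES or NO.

[0,7] S   >
  [0,5] S/NP   >
    [0,2] (S/NP)/S   >
      [0,1] "every" : ((S/NP)/S)/NP
      [1,2] "no" : NP
    [2,5] S   <
      [2,4] NP   <
        [2,3] "near" : N
        [3,4] "that" : NP\N
      [4,5] "read" : S\NP
  [5,7] NP   >
    [5,6] "gave" : NP/N
    [6,7] "idea" : N

YES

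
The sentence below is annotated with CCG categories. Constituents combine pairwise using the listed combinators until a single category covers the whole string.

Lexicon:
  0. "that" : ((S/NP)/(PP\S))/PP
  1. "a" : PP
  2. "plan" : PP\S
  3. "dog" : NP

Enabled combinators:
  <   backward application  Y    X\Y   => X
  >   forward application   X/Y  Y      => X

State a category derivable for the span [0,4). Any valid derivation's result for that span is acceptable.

[0,4] S   >
  [0,3] S/NP   >
    [0,2] (S/NP)/(PP\S)   >
      [0,1] "that" : ((S/NP)/(PP\S))/PP
      [1,2] "a" : PP
    [2,3] "plan" : PP\S
  [3,4] "dog" : NP

S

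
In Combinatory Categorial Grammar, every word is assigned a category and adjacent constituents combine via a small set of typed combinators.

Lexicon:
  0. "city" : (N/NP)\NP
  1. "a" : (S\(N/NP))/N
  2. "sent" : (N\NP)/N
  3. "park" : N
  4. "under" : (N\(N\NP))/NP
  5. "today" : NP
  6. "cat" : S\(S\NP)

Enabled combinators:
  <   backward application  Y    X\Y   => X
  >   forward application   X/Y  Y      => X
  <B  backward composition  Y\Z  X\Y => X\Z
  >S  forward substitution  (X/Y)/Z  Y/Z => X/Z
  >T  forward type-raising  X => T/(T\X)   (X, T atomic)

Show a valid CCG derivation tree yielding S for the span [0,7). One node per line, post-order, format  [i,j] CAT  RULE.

[0,7] S   <
  [0,6] S\NP   <B
    [0,1] "city" : (N/NP)\NP
    [1,6] S\(N/NP)   >
      [1,2] "a" : (S\(N/NP))/N
      [2,6] N   <
        [2,4] N\NP   >
          [2,3] "sent" : (N\NP)/N
          [3,4] "park" : N
        [4,6] N\(N\NP)   >
          [4,5] "under" : (N\(N\NP))/NP
          [5,6] "today" : NP
  [6,7] "cat" : S\(S\NP)

[0,1] (N/NP)\NP  lex  "city"
[1,2] (S\(N/NP))/N  lex  "a"
[2,3] (N\NP)/N  lex  "sent"
[3,4] N  lex  "park"
[2,4] N\NP  >  k=3
[4,5] (N\(N\NP))/NP  lex  "under"
[5,6] NP  lex  "today"
[4,6] N\(N\NP)  >  k=5
[2,6] N  <  k=4
[1,6] S\(N/NP)  >  k=2
[0,6] S\NP  <B  k=1
[6,7] S\(S\NP)  lex  "cat"
[0,7] S  <  k=6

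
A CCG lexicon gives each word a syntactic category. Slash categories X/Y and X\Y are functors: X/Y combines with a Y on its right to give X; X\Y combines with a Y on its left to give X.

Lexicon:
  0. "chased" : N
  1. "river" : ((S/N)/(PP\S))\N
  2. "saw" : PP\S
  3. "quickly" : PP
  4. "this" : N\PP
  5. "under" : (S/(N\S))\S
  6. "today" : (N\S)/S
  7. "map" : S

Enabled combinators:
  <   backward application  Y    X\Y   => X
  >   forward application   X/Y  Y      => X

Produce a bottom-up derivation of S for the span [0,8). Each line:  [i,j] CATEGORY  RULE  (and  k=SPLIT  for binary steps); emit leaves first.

[0,1] N  lex  "chased"
[1,2] ((S/N)/(PP\S))\N  lex  "river"
[0,2] (S/N)/(PP\S)  <  k=1
[2,3] PP\S  lex  "saw"
[0,3] S/N  >  k=2
[3,4] PP  lex  "quickly"
[4,5] N\PP  lex  "this"
[3,5] N  <  k=4
[0,5] S  >  k=3
[5,6] (S/(N\S))\S  lex  "under"
[0,6] S/(N\S)  <  k=5
[6,7] (N\S)/S  lex  "today"
[7,8] S  lex  "map"
[6,8] N\S  >  k=7
[0,8] S  >  k=6

[0,8] S   >
  [0,6] S/(N\S)   <
    [0,5] S   >
      [0,3] S/N   >
        [0,2] (S/N)/(PP\S)   <
          [0,1] "chased" : N
          [1,2] "river" : ((S/N)/(PP\S))\N
        [2,3] "saw" : PP\S
      [3,5] N   <
        [3,4] "quickly" : PP
        [4,5] "this" : N\PP
    [5,6] "under" : (S/(N\S))\S
  [6,8] N\S   >
    [6,7] "today" : (N\S)/S
    [7,8] "map" : S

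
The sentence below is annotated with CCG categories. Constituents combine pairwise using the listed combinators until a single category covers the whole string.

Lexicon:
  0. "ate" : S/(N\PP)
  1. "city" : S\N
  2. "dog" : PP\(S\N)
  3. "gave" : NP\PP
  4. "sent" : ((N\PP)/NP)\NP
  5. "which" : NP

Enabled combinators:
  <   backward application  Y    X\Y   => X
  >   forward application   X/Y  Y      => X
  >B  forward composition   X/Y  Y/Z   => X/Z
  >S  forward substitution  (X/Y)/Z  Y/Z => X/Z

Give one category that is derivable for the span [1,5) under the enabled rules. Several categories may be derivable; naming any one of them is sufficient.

(N\PP)/NP

[0,6] S   >
  [0,5] S/NP   >B
    [0,1] "ate" : S/(N\PP)
    [1,5] (N\PP)/NP   <
      [1,4] NP   <
        [1,3] PP   <
          [1,2] "city" : S\N
          [2,3] "dog" : PP\(S\N)
        [3,4] "gave" : NP\PP
      [4,5] "sent" : ((N\PP)/NP)\NP
  [5,6] "which" : NP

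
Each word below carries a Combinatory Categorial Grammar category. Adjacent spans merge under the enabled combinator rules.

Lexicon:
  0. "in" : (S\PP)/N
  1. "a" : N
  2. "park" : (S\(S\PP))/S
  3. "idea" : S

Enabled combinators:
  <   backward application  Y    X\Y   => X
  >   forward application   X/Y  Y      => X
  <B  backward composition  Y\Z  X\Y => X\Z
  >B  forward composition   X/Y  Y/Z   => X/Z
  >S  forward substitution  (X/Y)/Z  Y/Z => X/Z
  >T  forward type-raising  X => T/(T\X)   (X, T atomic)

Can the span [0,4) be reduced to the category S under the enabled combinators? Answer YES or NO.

YES

[0,4] S   <
  [0,2] S\PP   >
    [0,1] "in" : (S\PP)/N
    [1,2] "a" : N
  [2,4] S\(S\PP)   >
    [2,3] "park" : (S\(S\PP))/S
    [3,4] "idea" : S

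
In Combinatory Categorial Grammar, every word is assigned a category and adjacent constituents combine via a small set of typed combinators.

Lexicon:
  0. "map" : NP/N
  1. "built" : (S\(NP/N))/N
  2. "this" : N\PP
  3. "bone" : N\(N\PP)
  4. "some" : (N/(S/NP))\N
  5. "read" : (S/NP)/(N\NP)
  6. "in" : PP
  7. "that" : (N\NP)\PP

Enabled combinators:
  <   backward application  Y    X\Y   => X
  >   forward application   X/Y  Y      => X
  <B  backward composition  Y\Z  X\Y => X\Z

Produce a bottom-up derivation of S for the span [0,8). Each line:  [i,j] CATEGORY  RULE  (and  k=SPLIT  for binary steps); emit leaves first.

[0,1] NP/N  lex  "map"
[1,2] (S\(NP/N))/N  lex  "built"
[2,3] N\PP  lex  "this"
[3,4] N\(N\PP)  lex  "bone"
[2,4] N  <  k=3
[4,5] (N/(S/NP))\N  lex  "some"
[2,5] N/(S/NP)  <  k=4
[5,6] (S/NP)/(N\NP)  lex  "read"
[6,7] PP  lex  "in"
[7,8] (N\NP)\PP  lex  "that"
[6,8] N\NP  <  k=7
[5,8] S/NP  >  k=6
[2,8] N  >  k=5
[1,8] S\(NP/N)  >  k=2
[0,8] S  <  k=1

[0,8] S   <
  [0,1] "map" : NP/N
  [1,8] S\(NP/N)   >
    [1,2] "built" : (S\(NP/N))/N
    [2,8] N   >
      [2,5] N/(S/NP)   <
        [2,4] N   <
          [2,3] "this" : N\PP
          [3,4] "bone" : N\(N\PP)
        [4,5] "some" : (N/(S/NP))\N
      [5,8] S/NP   >
        [5,6] "read" : (S/NP)/(N\NP)
        [6,8] N\NP   <
          [6,7] "in" : PP
          [7,8] "that" : (N\NP)\PP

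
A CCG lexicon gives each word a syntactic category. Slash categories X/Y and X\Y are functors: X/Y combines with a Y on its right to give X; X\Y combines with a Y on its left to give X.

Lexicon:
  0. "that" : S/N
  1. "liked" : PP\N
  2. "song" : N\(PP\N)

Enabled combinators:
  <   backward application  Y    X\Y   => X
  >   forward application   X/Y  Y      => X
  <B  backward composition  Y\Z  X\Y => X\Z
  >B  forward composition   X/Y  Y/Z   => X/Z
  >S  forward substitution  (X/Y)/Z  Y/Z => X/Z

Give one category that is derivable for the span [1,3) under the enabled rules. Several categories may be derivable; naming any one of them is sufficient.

N

[0,3] S   >
  [0,1] "that" : S/N
  [1,3] N   <
    [1,2] "liked" : PP\N
    [2,3] "song" : N\(PP\N)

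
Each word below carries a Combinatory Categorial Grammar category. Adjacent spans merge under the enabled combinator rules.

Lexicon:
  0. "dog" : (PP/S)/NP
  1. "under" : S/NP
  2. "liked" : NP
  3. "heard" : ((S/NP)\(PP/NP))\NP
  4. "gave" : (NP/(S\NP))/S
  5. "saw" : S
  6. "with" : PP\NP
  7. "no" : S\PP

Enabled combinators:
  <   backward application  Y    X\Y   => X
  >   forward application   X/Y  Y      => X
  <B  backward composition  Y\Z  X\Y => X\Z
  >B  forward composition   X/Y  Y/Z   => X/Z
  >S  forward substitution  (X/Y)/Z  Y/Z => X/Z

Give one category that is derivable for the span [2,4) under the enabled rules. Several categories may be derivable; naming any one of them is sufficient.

(S/NP)\(PP/NP)

[0,8] S   >
  [0,4] S/NP   <
    [0,2] PP/NP   >S
      [0,1] "dog" : (PP/S)/NP
      [1,2] "under" : S/NP
    [2,4] (S/NP)\(PP/NP)   <
      [2,3] "liked" : NP
      [3,4] "heard" : ((S/NP)\(PP/NP))\NP
  [4,8] NP   >
    [4,6] NP/(S\NP)   >
      [4,5] "gave" : (NP/(S\NP))/S
      [5,6] "saw" : S
    [6,8] S\NP   <B
      [6,7] "with" : PP\NP
      [7,8] "no" : S\PP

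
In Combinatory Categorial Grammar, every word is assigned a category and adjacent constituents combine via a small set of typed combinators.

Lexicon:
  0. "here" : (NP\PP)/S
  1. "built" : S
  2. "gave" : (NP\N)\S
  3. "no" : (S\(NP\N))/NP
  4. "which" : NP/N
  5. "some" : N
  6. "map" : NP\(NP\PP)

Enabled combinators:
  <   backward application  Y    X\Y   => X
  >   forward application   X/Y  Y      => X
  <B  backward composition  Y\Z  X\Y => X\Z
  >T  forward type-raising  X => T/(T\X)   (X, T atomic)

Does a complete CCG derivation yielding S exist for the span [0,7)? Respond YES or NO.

(NP\PP)/S S (NP\N)\S (S\(NP\N))/NP NP/N N NP\(NP\PP)
CKY chart[0,7] = {N/(N\NP), NP, NP/(NP\NP), PP/(PP\NP), S/(S\NP)}; S ∉ chart

NO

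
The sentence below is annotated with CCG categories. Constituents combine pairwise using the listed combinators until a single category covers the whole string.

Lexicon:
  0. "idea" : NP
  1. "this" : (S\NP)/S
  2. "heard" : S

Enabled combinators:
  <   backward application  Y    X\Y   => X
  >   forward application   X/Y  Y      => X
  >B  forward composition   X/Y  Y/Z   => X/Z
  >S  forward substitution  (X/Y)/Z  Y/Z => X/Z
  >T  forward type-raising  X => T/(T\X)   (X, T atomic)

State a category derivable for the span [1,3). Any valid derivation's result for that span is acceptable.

[0,3] S   >
  [0,1] S/(S\NP)   >T
    [0,1] "idea" : NP
  [1,3] S\NP   >
    [1,2] "this" : (S\NP)/S
    [2,3] "heard" : S

S\NP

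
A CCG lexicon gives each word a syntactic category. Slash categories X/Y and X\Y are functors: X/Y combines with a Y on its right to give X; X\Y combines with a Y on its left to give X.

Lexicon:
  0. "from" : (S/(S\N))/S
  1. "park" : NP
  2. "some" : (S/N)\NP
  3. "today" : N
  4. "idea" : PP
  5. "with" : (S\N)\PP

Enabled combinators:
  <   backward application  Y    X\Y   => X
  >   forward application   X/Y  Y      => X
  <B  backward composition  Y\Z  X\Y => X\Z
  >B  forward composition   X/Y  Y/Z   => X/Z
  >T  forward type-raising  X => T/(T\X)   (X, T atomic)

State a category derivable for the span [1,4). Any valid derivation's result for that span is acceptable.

[0,6] S   >
  [0,4] S/(S\N)   >
    [0,1] "from" : (S/(S\N))/S
    [1,4] S   >
      [1,3] S/N   <
        [1,2] "park" : NP
        [2,3] "some" : (S/N)\NP
      [3,4] "today" : N
  [4,6] S\N   <
    [4,5] "idea" : PP
    [5,6] "with" : (S\N)\PP

S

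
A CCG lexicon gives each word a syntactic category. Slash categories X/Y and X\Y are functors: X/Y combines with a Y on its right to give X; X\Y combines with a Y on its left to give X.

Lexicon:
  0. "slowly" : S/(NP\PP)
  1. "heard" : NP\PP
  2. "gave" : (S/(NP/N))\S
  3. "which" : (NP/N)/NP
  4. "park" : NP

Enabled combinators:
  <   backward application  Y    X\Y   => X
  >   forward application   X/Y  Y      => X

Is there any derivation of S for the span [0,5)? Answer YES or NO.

YES

[0,5] S   >
  [0,3] S/(NP/N)   <
    [0,2] S   >
      [0,1] "slowly" : S/(NP\PP)
      [1,2] "heard" : NP\PP
    [2,3] "gave" : (S/(NP/N))\S
  [3,5] NP/N   >
    [3,4] "which" : (NP/N)/NP
    [4,5] "park" : NP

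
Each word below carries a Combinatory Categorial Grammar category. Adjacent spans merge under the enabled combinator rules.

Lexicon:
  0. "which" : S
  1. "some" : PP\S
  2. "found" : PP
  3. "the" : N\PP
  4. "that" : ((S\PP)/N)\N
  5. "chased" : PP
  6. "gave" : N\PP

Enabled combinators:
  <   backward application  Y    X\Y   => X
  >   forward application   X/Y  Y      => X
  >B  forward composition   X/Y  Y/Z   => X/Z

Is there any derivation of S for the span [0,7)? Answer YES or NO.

YES

[0,7] S   <
  [0,2] PP   <
    [0,1] "which" : S
    [1,2] "some" : PP\S
  [2,7] S\PP   >
    [2,5] (S\PP)/N   <
      [2,4] N   <
        [2,3] "found" : PP
        [3,4] "the" : N\PP
      [4,5] "that" : ((S\PP)/N)\N
    [5,7] N   <
      [5,6] "chased" : PP
      [6,7] "gave" : N\PP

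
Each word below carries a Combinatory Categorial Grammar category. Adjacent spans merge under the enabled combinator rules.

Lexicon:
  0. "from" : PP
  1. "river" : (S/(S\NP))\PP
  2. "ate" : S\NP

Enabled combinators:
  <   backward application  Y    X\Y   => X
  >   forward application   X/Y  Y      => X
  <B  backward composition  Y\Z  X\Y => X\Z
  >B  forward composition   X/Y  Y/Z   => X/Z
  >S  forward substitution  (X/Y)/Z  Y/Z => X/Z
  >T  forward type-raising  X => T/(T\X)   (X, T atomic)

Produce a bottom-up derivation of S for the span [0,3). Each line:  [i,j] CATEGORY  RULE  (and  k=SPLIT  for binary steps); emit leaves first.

[0,1] PP  lex  "from"
[1,2] (S/(S\NP))\PP  lex  "river"
[0,2] S/(S\NP)  <  k=1
[2,3] S\NP  lex  "ate"
[0,3] S  >  k=2

[0,3] S   >
  [0,2] S/(S\NP)   <
    [0,1] "from" : PP
    [1,2] "river" : (S/(S\NP))\PP
  [2,3] "ate" : S\NP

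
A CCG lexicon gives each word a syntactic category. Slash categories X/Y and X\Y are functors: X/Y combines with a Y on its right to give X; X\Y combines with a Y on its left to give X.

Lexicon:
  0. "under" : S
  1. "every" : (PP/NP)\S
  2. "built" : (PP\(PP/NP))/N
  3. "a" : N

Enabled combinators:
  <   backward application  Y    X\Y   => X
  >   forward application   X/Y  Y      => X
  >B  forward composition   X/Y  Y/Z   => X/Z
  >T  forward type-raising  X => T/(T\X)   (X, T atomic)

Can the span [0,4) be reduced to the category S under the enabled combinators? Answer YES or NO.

S (PP/NP)\S (PP\(PP/NP))/N N
CKY chart[0,4] = {N/(N\PP), NP/(NP\PP), PP, PP/(PP\PP), S/(S\PP)}; S ∉ chart

NO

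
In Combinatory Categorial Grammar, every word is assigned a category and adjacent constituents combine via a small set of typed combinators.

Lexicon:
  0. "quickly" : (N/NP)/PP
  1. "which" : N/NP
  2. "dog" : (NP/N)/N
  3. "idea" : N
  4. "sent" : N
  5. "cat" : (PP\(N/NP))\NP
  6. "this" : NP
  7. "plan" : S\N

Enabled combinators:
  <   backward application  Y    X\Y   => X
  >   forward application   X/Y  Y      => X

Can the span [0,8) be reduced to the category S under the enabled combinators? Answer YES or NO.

YES

[0,8] S   <
  [0,7] N   >
    [0,6] N/NP   >
      [0,1] "quickly" : (N/NP)/PP
      [1,6] PP   <
        [1,2] "which" : N/NP
        [2,6] PP\(N/NP)   <
          [2,5] NP   >
            [2,4] NP/N   >
              [2,3] "dog" : (NP/N)/N
              [3,4] "idea" : N
            [4,5] "sent" : N
          [5,6] "cat" : (PP\(N/NP))\NP
    [6,7] "this" : NP
  [7,8] "plan" : S\N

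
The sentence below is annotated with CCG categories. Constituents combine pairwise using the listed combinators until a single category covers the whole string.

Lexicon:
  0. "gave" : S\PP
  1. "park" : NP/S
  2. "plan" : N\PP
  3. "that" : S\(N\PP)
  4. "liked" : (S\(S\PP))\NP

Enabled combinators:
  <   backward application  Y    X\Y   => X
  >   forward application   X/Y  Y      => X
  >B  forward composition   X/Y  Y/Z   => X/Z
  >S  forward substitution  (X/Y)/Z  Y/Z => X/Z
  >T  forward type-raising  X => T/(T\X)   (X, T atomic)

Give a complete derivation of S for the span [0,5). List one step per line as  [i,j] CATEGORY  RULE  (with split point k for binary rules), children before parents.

[0,1] S\PP  lex  "gave"
[1,2] NP/S  lex  "park"
[2,3] N\PP  lex  "plan"
[3,4] S\(N\PP)  lex  "that"
[2,4] S  <  k=3
[1,4] NP  >  k=2
[4,5] (S\(S\PP))\NP  lex  "liked"
[1,5] S\(S\PP)  <  k=4
[0,5] S  <  k=1

[0,5] S   <
  [0,1] "gave" : S\PP
  [1,5] S\(S\PP)   <
    [1,4] NP   >
      [1,2] "park" : NP/S
      [2,4] S   <
        [2,3] "plan" : N\PP
        [3,4] "that" : S\(N\PP)
    [4,5] "liked" : (S\(S\PP))\NP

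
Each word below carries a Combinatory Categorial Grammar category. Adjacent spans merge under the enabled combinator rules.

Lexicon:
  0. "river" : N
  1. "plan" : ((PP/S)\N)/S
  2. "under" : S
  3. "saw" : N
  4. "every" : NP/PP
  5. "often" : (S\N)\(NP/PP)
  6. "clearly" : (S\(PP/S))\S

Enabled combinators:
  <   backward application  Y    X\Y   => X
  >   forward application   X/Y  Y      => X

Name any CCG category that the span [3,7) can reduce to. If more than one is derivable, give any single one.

[0,7] S   <
  [0,3] PP/S   <
    [0,1] "river" : N
    [1,3] (PP/S)\N   >
      [1,2] "plan" : ((PP/S)\N)/S
      [2,3] "under" : S
  [3,7] S\(PP/S)   <
    [3,6] S   <
      [3,4] "saw" : N
      [4,6] S\N   <
        [4,5] "every" : NP/PP
        [5,6] "often" : (S\N)\(NP/PP)
    [6,7] "clearly" : (S\(PP/S))\S

S\(PP/S)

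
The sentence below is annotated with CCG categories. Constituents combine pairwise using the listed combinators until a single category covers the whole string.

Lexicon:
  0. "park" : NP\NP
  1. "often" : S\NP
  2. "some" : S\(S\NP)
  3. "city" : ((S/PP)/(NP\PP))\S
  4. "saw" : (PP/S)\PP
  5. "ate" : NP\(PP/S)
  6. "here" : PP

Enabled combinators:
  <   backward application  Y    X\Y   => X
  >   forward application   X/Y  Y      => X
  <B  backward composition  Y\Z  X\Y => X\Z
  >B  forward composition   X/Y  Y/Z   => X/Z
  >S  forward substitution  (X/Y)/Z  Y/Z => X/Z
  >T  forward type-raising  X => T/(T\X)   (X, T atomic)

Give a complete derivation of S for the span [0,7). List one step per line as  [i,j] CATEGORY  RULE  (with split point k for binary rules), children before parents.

[0,1] NP\NP  lex  "park"
[1,2] S\NP  lex  "often"
[0,2] S\NP  <B  k=1
[2,3] S\(S\NP)  lex  "some"
[0,3] S  <  k=2
[3,4] ((S/PP)/(NP\PP))\S  lex  "city"
[0,4] (S/PP)/(NP\PP)  <  k=3
[4,5] (PP/S)\PP  lex  "saw"
[5,6] NP\(PP/S)  lex  "ate"
[4,6] NP\PP  <B  k=5
[0,6] S/PP  >  k=4
[6,7] PP  lex  "here"
[0,7] S  >  k=6

[0,7] S   >
  [0,6] S/PP   >
    [0,4] (S/PP)/(NP\PP)   <
      [0,3] S   <
        [0,2] S\NP   <B
          [0,1] "park" : NP\NP
          [1,2] "often" : S\NP
        [2,3] "some" : S\(S\NP)
      [3,4] "city" : ((S/PP)/(NP\PP))\S
    [4,6] NP\PP   <B
      [4,5] "saw" : (PP/S)\PP
      [5,6] "ate" : NP\(PP/S)
  [6,7] "here" : PP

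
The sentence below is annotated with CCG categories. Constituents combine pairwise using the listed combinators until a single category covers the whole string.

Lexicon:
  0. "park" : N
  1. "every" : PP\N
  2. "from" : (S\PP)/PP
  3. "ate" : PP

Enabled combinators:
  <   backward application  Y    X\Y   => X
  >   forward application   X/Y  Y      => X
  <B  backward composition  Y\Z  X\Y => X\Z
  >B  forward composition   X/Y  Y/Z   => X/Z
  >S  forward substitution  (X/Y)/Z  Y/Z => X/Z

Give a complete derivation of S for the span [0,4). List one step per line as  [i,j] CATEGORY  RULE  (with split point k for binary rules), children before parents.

[0,1] N  lex  "park"
[1,2] PP\N  lex  "every"
[0,2] PP  <  k=1
[2,3] (S\PP)/PP  lex  "from"
[3,4] PP  lex  "ate"
[2,4] S\PP  >  k=3
[0,4] S  <  k=2

[0,4] S   <
  [0,2] PP   <
    [0,1] "park" : N
    [1,2] "every" : PP\N
  [2,4] S\PP   >
    [2,3] "from" : (S\PP)/PP
    [3,4] "ate" : PP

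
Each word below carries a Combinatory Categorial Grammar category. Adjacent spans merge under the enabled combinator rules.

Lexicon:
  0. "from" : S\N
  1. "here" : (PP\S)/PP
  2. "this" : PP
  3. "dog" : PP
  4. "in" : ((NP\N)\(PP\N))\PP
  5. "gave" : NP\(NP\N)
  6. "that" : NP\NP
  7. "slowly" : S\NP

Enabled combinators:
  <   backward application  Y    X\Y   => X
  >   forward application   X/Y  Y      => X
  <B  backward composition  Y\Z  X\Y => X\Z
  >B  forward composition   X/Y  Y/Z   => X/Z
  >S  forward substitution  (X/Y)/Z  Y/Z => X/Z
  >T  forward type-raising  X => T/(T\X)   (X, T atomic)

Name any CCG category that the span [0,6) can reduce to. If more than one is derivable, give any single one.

[0,8] S   <
  [0,6] NP   <
    [0,5] NP\N   <
      [0,3] PP\N   <B
        [0,1] "from" : S\N
        [1,3] PP\S   >
          [1,2] "here" : (PP\S)/PP
          [2,3] "this" : PP
      [3,5] (NP\N)\(PP\N)   <
        [3,4] "dog" : PP
        [4,5] "in" : ((NP\N)\(PP\N))\PP
    [5,6] "gave" : NP\(NP\N)
  [6,8] S\NP   <B
    [6,7] "that" : NP\NP
    [7,8] "slowly" : S\NP

NP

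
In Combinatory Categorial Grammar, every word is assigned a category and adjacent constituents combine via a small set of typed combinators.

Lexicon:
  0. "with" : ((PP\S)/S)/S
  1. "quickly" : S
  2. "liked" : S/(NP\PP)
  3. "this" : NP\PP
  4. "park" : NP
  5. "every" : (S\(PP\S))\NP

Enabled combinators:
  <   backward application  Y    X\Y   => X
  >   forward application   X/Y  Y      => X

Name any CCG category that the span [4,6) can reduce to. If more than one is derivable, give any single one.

[0,6] S   <
  [0,4] PP\S   >
    [0,2] (PP\S)/S   >
      [0,1] "with" : ((PP\S)/S)/S
      [1,2] "quickly" : S
    [2,4] S   >
      [2,3] "liked" : S/(NP\PP)
      [3,4] "this" : NP\PP
  [4,6] S\(PP\S)   <
    [4,5] "park" : NP
    [5,6] "every" : (S\(PP\S))\NP

S\(PP\S)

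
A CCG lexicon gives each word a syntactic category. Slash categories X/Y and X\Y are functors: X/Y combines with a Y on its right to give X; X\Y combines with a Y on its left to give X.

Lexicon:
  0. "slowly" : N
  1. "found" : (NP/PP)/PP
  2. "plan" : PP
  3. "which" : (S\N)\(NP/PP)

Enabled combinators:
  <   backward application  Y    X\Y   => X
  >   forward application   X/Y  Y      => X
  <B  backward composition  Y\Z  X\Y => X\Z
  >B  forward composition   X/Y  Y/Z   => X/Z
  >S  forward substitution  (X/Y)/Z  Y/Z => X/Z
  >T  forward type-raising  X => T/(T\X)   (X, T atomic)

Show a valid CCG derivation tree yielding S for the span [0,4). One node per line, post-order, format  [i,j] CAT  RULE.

[0,1] N  lex  "slowly"
[1,2] (NP/PP)/PP  lex  "found"
[2,3] PP  lex  "plan"
[1,3] NP/PP  >  k=2
[3,4] (S\N)\(NP/PP)  lex  "which"
[1,4] S\N  <  k=3
[0,4] S  <  k=1

[0,4] S   <
  [0,1] "slowly" : N
  [1,4] S\N   <
    [1,3] NP/PP   >
      [1,2] "found" : (NP/PP)/PP
      [2,3] "plan" : PP
    [3,4] "which" : (S\N)\(NP/PP)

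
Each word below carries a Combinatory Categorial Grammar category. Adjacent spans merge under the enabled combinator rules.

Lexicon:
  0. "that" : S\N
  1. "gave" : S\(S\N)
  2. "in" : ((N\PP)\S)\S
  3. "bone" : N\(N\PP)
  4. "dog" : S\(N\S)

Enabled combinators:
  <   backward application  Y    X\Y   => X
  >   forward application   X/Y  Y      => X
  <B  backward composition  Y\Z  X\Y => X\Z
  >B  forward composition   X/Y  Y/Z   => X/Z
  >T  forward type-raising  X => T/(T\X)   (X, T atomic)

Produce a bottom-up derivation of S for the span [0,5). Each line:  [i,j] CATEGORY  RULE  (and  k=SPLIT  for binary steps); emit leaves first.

[0,5] S   <
  [0,4] N\S   <B
    [0,3] (N\PP)\S   <
      [0,2] S   <
        [0,1] "that" : S\N
        [1,2] "gave" : S\(S\N)
      [2,3] "in" : ((N\PP)\S)\S
    [3,4] "bone" : N\(N\PP)
  [4,5] "dog" : S\(N\S)

[0,1] S\N  lex  "that"
[1,2] S\(S\N)  lex  "gave"
[0,2] S  <  k=1
[2,3] ((N\PP)\S)\S  lex  "in"
[0,3] (N\PP)\S  <  k=2
[3,4] N\(N\PP)  lex  "bone"
[0,4] N\S  <B  k=3
[4,5] S\(N\S)  lex  "dog"
[0,5] S  <  k=4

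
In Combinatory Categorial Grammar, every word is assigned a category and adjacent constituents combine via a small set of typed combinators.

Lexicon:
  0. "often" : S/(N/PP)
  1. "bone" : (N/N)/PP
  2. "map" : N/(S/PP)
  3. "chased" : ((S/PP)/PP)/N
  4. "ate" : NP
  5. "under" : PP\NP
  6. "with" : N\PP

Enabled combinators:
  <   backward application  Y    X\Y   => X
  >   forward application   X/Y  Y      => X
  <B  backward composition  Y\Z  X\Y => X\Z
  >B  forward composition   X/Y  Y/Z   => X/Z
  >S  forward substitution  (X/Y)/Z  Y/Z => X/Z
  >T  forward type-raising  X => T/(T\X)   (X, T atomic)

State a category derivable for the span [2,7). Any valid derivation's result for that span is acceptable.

[0,7] S   >
  [0,1] "often" : S/(N/PP)
  [1,7] N/PP   >S
    [1,2] "bone" : (N/N)/PP
    [2,7] N/PP   >B
      [2,3] "map" : N/(S/PP)
      [3,7] (S/PP)/PP   >
        [3,4] "chased" : ((S/PP)/PP)/N
        [4,7] N   <
          [4,6] PP   <
            [4,5] "ate" : NP
            [5,6] "under" : PP\NP
          [6,7] "with" : N\PP

N/PP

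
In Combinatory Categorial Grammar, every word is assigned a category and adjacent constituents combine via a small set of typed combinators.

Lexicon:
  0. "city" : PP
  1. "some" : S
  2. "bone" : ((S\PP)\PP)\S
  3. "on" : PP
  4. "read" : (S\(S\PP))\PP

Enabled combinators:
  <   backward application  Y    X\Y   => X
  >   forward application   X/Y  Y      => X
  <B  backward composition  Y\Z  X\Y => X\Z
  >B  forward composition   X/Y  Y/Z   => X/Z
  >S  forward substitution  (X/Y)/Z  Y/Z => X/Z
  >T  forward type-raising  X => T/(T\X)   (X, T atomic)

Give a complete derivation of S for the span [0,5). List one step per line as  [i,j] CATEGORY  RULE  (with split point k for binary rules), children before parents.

[0,5] S   <
  [0,3] S\PP   <
    [0,1] "city" : PP
    [1,3] (S\PP)\PP   <
      [1,2] "some" : S
      [2,3] "bone" : ((S\PP)\PP)\S
  [3,5] S\(S\PP)   <
    [3,4] "on" : PP
    [4,5] "read" : (S\(S\PP))\PP

[0,1] PP  lex  "city"
[1,2] S  lex  "some"
[2,3] ((S\PP)\PP)\S  lex  "bone"
[1,3] (S\PP)\PP  <  k=2
[0,3] S\PP  <  k=1
[3,4] PP  lex  "on"
[4,5] (S\(S\PP))\PP  lex  "read"
[3,5] S\(S\PP)  <  k=4
[0,5] S  <  k=3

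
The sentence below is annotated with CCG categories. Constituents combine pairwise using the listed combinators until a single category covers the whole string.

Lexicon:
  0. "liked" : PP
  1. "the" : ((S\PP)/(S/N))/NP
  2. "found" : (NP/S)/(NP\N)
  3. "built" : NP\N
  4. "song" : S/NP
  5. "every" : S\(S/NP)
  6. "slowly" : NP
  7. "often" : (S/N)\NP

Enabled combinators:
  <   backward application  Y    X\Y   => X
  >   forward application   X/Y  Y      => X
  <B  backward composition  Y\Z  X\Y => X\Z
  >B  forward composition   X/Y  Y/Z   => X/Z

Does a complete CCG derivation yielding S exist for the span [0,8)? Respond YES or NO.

YES

[0,8] S   <
  [0,1] "liked" : PP
  [1,8] S\PP   >
    [1,6] (S\PP)/(S/N)   >
      [1,2] "the" : ((S\PP)/(S/N))/NP
      [2,6] NP   >
        [2,4] NP/S   >
          [2,3] "found" : (NP/S)/(NP\N)
          [3,4] "built" : NP\N
        [4,6] S   <
          [4,5] "song" : S/NP
          [5,6] "every" : S\(S/NP)
    [6,8] S/N   <
      [6,7] "slowly" : NP
      [7,8] "often" : (S/N)\NP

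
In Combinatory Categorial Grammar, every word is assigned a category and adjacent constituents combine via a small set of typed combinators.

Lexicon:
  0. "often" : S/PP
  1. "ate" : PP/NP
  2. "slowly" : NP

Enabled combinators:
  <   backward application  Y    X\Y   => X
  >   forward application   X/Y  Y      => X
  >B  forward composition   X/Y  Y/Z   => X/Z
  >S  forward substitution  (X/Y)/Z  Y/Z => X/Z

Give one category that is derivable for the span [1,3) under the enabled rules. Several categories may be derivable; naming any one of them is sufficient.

[0,3] S   >
  [0,1] "often" : S/PP
  [1,3] PP   >
    [1,2] "ate" : PP/NP
    [2,3] "slowly" : NP

PP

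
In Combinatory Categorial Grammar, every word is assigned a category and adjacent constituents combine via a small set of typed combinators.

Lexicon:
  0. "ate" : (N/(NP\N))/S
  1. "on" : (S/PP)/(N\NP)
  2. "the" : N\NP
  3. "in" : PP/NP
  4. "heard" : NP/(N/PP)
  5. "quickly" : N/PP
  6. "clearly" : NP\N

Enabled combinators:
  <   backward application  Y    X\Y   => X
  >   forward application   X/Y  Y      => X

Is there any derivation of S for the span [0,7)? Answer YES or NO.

NO

(N/(NP\N))/S (S/PP)/(N\NP) N\NP PP/NP NP/(N/PP) N/PP NP\N
CKY chart[0,7] = {N}; S ∉ chart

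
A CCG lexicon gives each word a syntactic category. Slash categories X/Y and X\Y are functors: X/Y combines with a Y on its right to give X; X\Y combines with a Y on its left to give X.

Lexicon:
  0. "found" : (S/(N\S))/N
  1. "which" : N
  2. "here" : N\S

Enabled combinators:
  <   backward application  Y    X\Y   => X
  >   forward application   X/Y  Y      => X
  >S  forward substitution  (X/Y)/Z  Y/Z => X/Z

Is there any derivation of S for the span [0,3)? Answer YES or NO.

[0,3] S   >
  [0,2] S/(N\S)   >
    [0,1] "found" : (S/(N\S))/N
    [1,2] "which" : N
  [2,3] "here" : N\S

YES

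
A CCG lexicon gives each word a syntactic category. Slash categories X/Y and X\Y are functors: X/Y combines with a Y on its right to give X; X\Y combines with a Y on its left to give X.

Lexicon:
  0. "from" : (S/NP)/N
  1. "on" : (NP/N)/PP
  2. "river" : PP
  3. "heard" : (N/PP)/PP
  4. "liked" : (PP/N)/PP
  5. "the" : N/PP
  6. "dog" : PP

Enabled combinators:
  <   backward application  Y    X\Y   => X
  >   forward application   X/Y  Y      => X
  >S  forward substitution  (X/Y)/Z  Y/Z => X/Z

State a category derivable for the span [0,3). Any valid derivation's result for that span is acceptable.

S/N

[0,7] S   >
  [0,3] S/N   >S
    [0,1] "from" : (S/NP)/N
    [1,3] NP/N   >
      [1,2] "on" : (NP/N)/PP
      [2,3] "river" : PP
  [3,7] N   >
    [3,6] N/PP   >S
      [3,4] "heard" : (N/PP)/PP
      [4,6] PP/PP   >S
        [4,5] "liked" : (PP/N)/PP
        [5,6] "the" : N/PP
    [6,7] "dog" : PP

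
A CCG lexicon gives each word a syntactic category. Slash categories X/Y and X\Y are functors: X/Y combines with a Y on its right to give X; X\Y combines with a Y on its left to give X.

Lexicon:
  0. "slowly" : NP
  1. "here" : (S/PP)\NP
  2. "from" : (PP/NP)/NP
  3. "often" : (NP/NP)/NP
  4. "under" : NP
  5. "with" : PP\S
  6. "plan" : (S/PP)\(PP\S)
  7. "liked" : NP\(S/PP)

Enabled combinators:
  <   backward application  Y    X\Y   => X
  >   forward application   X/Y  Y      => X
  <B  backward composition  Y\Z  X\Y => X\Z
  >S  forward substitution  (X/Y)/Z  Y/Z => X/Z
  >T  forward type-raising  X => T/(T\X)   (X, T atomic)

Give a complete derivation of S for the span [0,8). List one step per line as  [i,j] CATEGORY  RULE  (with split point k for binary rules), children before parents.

[0,1] NP  lex  "slowly"
[1,2] (S/PP)\NP  lex  "here"
[0,2] S/PP  <  k=1
[2,3] (PP/NP)/NP  lex  "from"
[3,4] (NP/NP)/NP  lex  "often"
[4,5] NP  lex  "under"
[3,5] NP/NP  >  k=4
[2,5] PP/NP  >S  k=3
[5,6] PP\S  lex  "with"
[6,7] (S/PP)\(PP\S)  lex  "plan"
[5,7] S/PP  <  k=6
[7,8] NP\(S/PP)  lex  "liked"
[5,8] NP  <  k=7
[2,8] PP  >  k=5
[0,8] S  >  k=2

[0,8] S   >
  [0,2] S/PP   <
    [0,1] "slowly" : NP
    [1,2] "here" : (S/PP)\NP
  [2,8] PP   >
    [2,5] PP/NP   >S
      [2,3] "from" : (PP/NP)/NP
      [3,5] NP/NP   >
        [3,4] "often" : (NP/NP)/NP
        [4,5] "under" : NP
    [5,8] NP   <
      [5,7] S/PP   <
        [5,6] "with" : PP\S
        [6,7] "plan" : (S/PP)\(PP\S)
      [7,8] "liked" : NP\(S/PP)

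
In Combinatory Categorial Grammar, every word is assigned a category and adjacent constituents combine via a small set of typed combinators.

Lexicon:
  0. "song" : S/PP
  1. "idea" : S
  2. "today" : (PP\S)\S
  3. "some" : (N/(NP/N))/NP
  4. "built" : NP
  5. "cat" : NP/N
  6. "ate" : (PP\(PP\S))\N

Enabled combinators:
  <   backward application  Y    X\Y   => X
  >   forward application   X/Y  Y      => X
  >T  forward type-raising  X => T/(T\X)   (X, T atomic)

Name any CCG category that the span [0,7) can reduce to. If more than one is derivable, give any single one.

[0,7] S   >
  [0,1] "song" : S/PP
  [1,7] PP   <
    [1,3] PP\S   <
      [1,2] "idea" : S
      [2,3] "today" : (PP\S)\S
    [3,7] PP\(PP\S)   <
      [3,6] N   >
        [3,5] N/(NP/N)   >
          [3,4] "some" : (N/(NP/N))/NP
          [4,5] "built" : NP
        [5,6] "cat" : NP/N
      [6,7] "ate" : (PP\(PP\S))\N

S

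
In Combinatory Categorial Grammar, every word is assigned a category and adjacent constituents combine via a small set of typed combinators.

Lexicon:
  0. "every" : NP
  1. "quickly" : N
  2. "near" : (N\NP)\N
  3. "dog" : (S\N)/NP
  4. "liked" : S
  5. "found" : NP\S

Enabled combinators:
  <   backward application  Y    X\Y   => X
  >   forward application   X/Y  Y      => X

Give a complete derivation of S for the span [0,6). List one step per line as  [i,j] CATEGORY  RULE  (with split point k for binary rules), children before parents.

[0,6] S   <
  [0,3] N   <
    [0,1] "every" : NP
    [1,3] N\NP   <
      [1,2] "quickly" : N
      [2,3] "near" : (N\NP)\N
  [3,6] S\N   >
    [3,4] "dog" : (S\N)/NP
    [4,6] NP   <
      [4,5] "liked" : S
      [5,6] "found" : NP\S

[0,1] NP  lex  "every"
[1,2] N  lex  "quickly"
[2,3] (N\NP)\N  lex  "near"
[1,3] N\NP  <  k=2
[0,3] N  <  k=1
[3,4] (S\N)/NP  lex  "dog"
[4,5] S  lex  "liked"
[5,6] NP\S  lex  "found"
[4,6] NP  <  k=5
[3,6] S\N  >  k=4
[0,6] S  <  k=3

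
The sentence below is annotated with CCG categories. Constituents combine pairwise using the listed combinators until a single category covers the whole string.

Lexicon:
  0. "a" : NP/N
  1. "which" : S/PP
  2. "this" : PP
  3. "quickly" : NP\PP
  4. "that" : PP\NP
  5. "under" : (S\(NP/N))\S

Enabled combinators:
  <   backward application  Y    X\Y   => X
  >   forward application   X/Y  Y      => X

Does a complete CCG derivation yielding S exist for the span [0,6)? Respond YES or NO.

YES

[0,6] S   <
  [0,1] "a" : NP/N
  [1,6] S\(NP/N)   <
    [1,5] S   >
      [1,2] "which" : S/PP
      [2,5] PP   <
        [2,4] NP   <
          [2,3] "this" : PP
          [3,4] "quickly" : NP\PP
        [4,5] "that" : PP\NP
    [5,6] "under" : (S\(NP/N))\S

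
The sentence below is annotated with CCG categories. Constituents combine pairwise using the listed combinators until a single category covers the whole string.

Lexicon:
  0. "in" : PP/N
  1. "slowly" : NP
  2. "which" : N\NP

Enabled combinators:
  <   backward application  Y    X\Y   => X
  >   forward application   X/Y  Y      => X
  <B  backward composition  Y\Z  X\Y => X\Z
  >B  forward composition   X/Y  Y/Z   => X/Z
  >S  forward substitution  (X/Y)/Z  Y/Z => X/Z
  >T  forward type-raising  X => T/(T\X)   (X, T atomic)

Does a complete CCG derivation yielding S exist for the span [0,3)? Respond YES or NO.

NO

PP/N NP N\NP
CKY chart[0,3] = {N/(N\PP), NP/(NP\PP), PP, PP/(N\N), PP/(PP\PP), S/(S\PP)}; S ∉ chart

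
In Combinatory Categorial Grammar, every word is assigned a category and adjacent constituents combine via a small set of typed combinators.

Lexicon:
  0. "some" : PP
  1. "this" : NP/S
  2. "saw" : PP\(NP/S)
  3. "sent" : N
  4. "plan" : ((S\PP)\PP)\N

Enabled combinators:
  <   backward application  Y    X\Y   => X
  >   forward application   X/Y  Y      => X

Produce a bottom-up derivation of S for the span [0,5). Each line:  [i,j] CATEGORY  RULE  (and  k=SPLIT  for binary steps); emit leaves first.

[0,1] PP  lex  "some"
[1,2] NP/S  lex  "this"
[2,3] PP\(NP/S)  lex  "saw"
[1,3] PP  <  k=2
[3,4] N  lex  "sent"
[4,5] ((S\PP)\PP)\N  lex  "plan"
[3,5] (S\PP)\PP  <  k=4
[1,5] S\PP  <  k=3
[0,5] S  <  k=1

[0,5] S   <
  [0,1] "some" : PP
  [1,5] S\PP   <
    [1,3] PP   <
      [1,2] "this" : NP/S
      [2,3] "saw" : PP\(NP/S)
    [3,5] (S\PP)\PP   <
      [3,4] "sent" : N
      [4,5] "plan" : ((S\PP)\PP)\N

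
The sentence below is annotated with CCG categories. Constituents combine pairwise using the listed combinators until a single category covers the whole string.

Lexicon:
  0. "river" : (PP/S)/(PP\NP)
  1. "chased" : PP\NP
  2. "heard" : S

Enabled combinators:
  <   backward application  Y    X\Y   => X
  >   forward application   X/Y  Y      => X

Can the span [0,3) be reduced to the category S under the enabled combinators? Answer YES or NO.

NO

(PP/S)/(PP\NP) PP\NP S
CKY chart[0,3] = {PP}; S ∉ chart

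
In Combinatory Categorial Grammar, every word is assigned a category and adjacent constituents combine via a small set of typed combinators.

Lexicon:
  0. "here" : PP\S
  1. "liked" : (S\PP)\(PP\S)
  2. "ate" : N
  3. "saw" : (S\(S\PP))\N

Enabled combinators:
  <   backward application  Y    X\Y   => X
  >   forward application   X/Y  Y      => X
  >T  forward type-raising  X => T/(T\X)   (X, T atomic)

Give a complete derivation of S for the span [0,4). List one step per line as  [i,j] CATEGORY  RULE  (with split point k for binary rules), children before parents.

[0,1] PP\S  lex  "here"
[1,2] (S\PP)\(PP\S)  lex  "liked"
[0,2] S\PP  <  k=1
[2,3] N  lex  "ate"
[3,4] (S\(S\PP))\N  lex  "saw"
[2,4] S\(S\PP)  <  k=3
[0,4] S  <  k=2

[0,4] S   <
  [0,2] S\PP   <
    [0,1] "here" : PP\S
    [1,2] "liked" : (S\PP)\(PP\S)
  [2,4] S\(S\PP)   <
    [2,3] "ate" : N
    [3,4] "saw" : (S\(S\PP))\N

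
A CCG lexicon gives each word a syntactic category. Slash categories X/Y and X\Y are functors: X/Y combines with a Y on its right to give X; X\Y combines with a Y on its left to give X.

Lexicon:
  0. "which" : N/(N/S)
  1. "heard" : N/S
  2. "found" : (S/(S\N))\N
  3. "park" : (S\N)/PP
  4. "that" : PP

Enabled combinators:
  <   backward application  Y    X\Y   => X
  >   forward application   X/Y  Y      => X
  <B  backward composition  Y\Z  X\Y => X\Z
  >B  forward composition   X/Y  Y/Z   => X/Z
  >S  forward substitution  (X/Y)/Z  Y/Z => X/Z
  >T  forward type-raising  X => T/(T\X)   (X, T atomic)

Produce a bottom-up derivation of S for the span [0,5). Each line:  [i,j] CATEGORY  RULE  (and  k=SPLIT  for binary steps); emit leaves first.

[0,5] S   >
  [0,3] S/(S\N)   <
    [0,2] N   >
      [0,1] "which" : N/(N/S)
      [1,2] "heard" : N/S
    [2,3] "found" : (S/(S\N))\N
  [3,5] S\N   >
    [3,4] "park" : (S\N)/PP
    [4,5] "that" : PP

[0,1] N/(N/S)  lex  "which"
[1,2] N/S  lex  "heard"
[0,2] N  >  k=1
[2,3] (S/(S\N))\N  lex  "found"
[0,3] S/(S\N)  <  k=2
[3,4] (S\N)/PP  lex  "park"
[4,5] PP  lex  "that"
[3,5] S\N  >  k=4
[0,5] S  >  k=3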